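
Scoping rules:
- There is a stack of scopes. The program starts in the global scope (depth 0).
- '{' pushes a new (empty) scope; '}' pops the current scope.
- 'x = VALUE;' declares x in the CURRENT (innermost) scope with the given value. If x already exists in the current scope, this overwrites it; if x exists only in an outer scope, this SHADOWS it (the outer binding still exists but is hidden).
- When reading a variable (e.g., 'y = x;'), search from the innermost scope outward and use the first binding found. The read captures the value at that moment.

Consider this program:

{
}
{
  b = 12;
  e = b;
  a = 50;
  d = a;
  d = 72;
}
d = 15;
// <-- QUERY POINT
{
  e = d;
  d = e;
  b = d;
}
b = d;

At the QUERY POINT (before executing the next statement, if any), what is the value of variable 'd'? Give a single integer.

Answer: 15

Derivation:
Step 1: enter scope (depth=1)
Step 2: exit scope (depth=0)
Step 3: enter scope (depth=1)
Step 4: declare b=12 at depth 1
Step 5: declare e=(read b)=12 at depth 1
Step 6: declare a=50 at depth 1
Step 7: declare d=(read a)=50 at depth 1
Step 8: declare d=72 at depth 1
Step 9: exit scope (depth=0)
Step 10: declare d=15 at depth 0
Visible at query point: d=15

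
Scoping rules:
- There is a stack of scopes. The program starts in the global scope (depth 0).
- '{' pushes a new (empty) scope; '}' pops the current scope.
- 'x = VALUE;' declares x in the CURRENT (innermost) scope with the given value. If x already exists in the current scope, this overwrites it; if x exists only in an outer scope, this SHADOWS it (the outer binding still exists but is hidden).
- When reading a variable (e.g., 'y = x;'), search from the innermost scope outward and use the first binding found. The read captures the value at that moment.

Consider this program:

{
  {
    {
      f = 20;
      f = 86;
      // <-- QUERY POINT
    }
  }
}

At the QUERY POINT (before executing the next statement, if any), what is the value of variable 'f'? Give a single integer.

Step 1: enter scope (depth=1)
Step 2: enter scope (depth=2)
Step 3: enter scope (depth=3)
Step 4: declare f=20 at depth 3
Step 5: declare f=86 at depth 3
Visible at query point: f=86

Answer: 86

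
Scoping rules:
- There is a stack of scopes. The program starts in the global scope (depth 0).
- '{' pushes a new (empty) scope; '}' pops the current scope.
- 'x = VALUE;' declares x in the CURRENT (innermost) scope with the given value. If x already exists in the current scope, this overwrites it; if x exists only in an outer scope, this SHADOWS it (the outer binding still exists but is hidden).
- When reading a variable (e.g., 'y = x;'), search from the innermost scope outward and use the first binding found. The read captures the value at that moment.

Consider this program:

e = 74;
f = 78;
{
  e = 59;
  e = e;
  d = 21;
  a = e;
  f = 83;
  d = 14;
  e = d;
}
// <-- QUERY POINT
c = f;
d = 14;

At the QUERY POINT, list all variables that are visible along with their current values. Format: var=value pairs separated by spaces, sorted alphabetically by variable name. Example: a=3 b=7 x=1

Step 1: declare e=74 at depth 0
Step 2: declare f=78 at depth 0
Step 3: enter scope (depth=1)
Step 4: declare e=59 at depth 1
Step 5: declare e=(read e)=59 at depth 1
Step 6: declare d=21 at depth 1
Step 7: declare a=(read e)=59 at depth 1
Step 8: declare f=83 at depth 1
Step 9: declare d=14 at depth 1
Step 10: declare e=(read d)=14 at depth 1
Step 11: exit scope (depth=0)
Visible at query point: e=74 f=78

Answer: e=74 f=78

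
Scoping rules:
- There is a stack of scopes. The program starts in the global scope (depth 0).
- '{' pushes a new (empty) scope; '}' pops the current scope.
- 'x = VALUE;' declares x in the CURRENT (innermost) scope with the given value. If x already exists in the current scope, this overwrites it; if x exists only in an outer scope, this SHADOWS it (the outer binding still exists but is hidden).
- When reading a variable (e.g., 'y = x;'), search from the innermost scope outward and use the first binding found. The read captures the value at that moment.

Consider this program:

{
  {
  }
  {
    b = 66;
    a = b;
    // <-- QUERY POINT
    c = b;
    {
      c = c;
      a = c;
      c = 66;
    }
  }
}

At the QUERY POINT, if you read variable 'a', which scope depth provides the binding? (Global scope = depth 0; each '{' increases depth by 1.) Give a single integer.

Answer: 2

Derivation:
Step 1: enter scope (depth=1)
Step 2: enter scope (depth=2)
Step 3: exit scope (depth=1)
Step 4: enter scope (depth=2)
Step 5: declare b=66 at depth 2
Step 6: declare a=(read b)=66 at depth 2
Visible at query point: a=66 b=66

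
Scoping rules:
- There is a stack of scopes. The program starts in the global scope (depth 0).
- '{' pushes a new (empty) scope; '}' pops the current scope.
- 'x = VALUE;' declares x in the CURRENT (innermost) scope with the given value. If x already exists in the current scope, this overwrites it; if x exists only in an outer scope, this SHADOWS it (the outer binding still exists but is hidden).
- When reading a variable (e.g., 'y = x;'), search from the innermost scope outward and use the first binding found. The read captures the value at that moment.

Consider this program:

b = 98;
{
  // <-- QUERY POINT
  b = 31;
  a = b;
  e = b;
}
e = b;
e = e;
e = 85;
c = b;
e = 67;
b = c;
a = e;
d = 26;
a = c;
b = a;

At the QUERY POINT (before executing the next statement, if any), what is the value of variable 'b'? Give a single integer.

Step 1: declare b=98 at depth 0
Step 2: enter scope (depth=1)
Visible at query point: b=98

Answer: 98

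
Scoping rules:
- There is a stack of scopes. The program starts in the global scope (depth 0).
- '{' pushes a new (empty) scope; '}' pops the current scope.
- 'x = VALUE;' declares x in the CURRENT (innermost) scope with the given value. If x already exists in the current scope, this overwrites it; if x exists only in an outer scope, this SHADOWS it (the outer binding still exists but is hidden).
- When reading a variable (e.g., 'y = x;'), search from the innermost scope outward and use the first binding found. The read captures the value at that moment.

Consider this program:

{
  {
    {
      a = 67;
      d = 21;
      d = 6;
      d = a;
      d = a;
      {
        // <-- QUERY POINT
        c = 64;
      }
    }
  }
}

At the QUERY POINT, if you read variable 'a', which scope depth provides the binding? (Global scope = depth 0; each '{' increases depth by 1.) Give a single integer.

Step 1: enter scope (depth=1)
Step 2: enter scope (depth=2)
Step 3: enter scope (depth=3)
Step 4: declare a=67 at depth 3
Step 5: declare d=21 at depth 3
Step 6: declare d=6 at depth 3
Step 7: declare d=(read a)=67 at depth 3
Step 8: declare d=(read a)=67 at depth 3
Step 9: enter scope (depth=4)
Visible at query point: a=67 d=67

Answer: 3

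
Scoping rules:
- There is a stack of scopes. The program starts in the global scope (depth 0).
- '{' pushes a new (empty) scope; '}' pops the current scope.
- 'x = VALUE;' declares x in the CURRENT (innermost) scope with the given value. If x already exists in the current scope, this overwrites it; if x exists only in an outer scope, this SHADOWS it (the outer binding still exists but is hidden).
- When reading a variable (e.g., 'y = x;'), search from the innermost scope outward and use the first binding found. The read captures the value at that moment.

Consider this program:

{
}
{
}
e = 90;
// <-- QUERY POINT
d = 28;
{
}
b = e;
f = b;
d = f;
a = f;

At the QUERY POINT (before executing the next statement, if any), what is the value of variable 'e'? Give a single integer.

Step 1: enter scope (depth=1)
Step 2: exit scope (depth=0)
Step 3: enter scope (depth=1)
Step 4: exit scope (depth=0)
Step 5: declare e=90 at depth 0
Visible at query point: e=90

Answer: 90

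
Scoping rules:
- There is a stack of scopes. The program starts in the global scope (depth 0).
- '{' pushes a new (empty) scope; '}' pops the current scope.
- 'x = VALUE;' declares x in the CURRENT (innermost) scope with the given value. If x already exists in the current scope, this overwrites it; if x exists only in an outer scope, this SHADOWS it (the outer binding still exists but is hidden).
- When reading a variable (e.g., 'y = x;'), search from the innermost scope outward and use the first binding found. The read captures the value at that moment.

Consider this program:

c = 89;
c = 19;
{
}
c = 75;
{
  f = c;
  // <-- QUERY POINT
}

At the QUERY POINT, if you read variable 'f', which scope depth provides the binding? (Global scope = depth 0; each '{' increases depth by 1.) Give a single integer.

Step 1: declare c=89 at depth 0
Step 2: declare c=19 at depth 0
Step 3: enter scope (depth=1)
Step 4: exit scope (depth=0)
Step 5: declare c=75 at depth 0
Step 6: enter scope (depth=1)
Step 7: declare f=(read c)=75 at depth 1
Visible at query point: c=75 f=75

Answer: 1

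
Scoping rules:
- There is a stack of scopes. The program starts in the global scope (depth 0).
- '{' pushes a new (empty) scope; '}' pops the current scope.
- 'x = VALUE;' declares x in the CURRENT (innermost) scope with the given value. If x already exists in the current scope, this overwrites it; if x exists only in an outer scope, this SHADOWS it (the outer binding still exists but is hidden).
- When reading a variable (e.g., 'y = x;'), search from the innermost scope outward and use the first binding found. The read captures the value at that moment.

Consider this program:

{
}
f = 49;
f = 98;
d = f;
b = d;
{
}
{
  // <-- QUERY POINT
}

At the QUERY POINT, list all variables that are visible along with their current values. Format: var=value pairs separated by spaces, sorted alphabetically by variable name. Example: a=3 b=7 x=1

Answer: b=98 d=98 f=98

Derivation:
Step 1: enter scope (depth=1)
Step 2: exit scope (depth=0)
Step 3: declare f=49 at depth 0
Step 4: declare f=98 at depth 0
Step 5: declare d=(read f)=98 at depth 0
Step 6: declare b=(read d)=98 at depth 0
Step 7: enter scope (depth=1)
Step 8: exit scope (depth=0)
Step 9: enter scope (depth=1)
Visible at query point: b=98 d=98 f=98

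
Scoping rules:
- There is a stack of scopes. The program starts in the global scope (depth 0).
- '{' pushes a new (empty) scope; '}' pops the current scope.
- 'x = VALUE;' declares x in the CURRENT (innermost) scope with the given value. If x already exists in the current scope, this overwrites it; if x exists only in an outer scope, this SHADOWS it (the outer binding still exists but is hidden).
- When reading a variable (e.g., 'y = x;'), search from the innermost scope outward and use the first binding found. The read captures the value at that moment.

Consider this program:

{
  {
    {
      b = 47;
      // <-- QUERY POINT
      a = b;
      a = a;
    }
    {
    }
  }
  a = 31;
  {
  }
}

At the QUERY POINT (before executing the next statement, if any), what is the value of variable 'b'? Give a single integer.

Answer: 47

Derivation:
Step 1: enter scope (depth=1)
Step 2: enter scope (depth=2)
Step 3: enter scope (depth=3)
Step 4: declare b=47 at depth 3
Visible at query point: b=47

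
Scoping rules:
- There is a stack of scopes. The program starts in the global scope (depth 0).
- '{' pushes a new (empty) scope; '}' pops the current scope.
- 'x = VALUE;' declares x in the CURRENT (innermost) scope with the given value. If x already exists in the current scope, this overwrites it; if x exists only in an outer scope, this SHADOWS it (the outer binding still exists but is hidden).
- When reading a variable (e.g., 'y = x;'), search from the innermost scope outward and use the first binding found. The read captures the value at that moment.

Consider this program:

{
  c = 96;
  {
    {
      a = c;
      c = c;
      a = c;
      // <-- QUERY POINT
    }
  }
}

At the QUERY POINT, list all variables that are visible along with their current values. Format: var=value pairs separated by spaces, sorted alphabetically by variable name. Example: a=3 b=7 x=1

Step 1: enter scope (depth=1)
Step 2: declare c=96 at depth 1
Step 3: enter scope (depth=2)
Step 4: enter scope (depth=3)
Step 5: declare a=(read c)=96 at depth 3
Step 6: declare c=(read c)=96 at depth 3
Step 7: declare a=(read c)=96 at depth 3
Visible at query point: a=96 c=96

Answer: a=96 c=96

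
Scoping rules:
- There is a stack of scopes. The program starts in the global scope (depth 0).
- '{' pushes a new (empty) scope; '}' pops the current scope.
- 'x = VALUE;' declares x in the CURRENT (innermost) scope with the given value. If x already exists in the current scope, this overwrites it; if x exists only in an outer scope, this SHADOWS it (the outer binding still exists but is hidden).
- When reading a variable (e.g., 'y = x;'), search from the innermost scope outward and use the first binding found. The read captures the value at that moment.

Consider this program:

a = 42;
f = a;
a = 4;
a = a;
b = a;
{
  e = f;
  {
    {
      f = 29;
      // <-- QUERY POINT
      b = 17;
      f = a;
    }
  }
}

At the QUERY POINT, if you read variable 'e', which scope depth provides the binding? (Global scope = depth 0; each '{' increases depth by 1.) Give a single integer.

Step 1: declare a=42 at depth 0
Step 2: declare f=(read a)=42 at depth 0
Step 3: declare a=4 at depth 0
Step 4: declare a=(read a)=4 at depth 0
Step 5: declare b=(read a)=4 at depth 0
Step 6: enter scope (depth=1)
Step 7: declare e=(read f)=42 at depth 1
Step 8: enter scope (depth=2)
Step 9: enter scope (depth=3)
Step 10: declare f=29 at depth 3
Visible at query point: a=4 b=4 e=42 f=29

Answer: 1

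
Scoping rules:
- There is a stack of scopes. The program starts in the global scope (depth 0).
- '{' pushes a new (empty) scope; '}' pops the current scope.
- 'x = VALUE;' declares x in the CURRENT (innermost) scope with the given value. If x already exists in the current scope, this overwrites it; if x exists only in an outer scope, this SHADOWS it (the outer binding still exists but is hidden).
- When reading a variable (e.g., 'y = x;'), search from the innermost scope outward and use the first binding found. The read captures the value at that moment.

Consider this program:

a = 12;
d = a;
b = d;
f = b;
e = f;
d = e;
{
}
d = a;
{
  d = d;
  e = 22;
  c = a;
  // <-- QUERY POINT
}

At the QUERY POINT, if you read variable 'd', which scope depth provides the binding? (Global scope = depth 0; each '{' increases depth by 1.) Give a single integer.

Answer: 1

Derivation:
Step 1: declare a=12 at depth 0
Step 2: declare d=(read a)=12 at depth 0
Step 3: declare b=(read d)=12 at depth 0
Step 4: declare f=(read b)=12 at depth 0
Step 5: declare e=(read f)=12 at depth 0
Step 6: declare d=(read e)=12 at depth 0
Step 7: enter scope (depth=1)
Step 8: exit scope (depth=0)
Step 9: declare d=(read a)=12 at depth 0
Step 10: enter scope (depth=1)
Step 11: declare d=(read d)=12 at depth 1
Step 12: declare e=22 at depth 1
Step 13: declare c=(read a)=12 at depth 1
Visible at query point: a=12 b=12 c=12 d=12 e=22 f=12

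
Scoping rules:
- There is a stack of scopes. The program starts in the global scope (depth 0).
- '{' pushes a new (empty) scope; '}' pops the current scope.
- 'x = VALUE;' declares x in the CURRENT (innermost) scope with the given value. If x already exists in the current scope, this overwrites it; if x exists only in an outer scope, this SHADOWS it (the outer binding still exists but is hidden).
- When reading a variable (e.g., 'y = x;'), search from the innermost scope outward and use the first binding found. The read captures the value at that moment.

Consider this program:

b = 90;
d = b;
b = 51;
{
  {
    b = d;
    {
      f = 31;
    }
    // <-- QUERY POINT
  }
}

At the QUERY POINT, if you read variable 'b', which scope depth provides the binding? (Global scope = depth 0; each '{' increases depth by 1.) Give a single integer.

Answer: 2

Derivation:
Step 1: declare b=90 at depth 0
Step 2: declare d=(read b)=90 at depth 0
Step 3: declare b=51 at depth 0
Step 4: enter scope (depth=1)
Step 5: enter scope (depth=2)
Step 6: declare b=(read d)=90 at depth 2
Step 7: enter scope (depth=3)
Step 8: declare f=31 at depth 3
Step 9: exit scope (depth=2)
Visible at query point: b=90 d=90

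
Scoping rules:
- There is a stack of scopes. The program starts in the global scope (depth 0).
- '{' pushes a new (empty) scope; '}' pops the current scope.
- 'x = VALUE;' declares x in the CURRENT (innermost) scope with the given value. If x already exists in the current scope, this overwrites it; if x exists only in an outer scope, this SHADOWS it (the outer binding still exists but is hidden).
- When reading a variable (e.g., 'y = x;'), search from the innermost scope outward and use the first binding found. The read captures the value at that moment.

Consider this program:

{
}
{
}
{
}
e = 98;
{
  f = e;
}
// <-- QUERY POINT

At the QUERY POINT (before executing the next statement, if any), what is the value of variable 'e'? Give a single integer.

Answer: 98

Derivation:
Step 1: enter scope (depth=1)
Step 2: exit scope (depth=0)
Step 3: enter scope (depth=1)
Step 4: exit scope (depth=0)
Step 5: enter scope (depth=1)
Step 6: exit scope (depth=0)
Step 7: declare e=98 at depth 0
Step 8: enter scope (depth=1)
Step 9: declare f=(read e)=98 at depth 1
Step 10: exit scope (depth=0)
Visible at query point: e=98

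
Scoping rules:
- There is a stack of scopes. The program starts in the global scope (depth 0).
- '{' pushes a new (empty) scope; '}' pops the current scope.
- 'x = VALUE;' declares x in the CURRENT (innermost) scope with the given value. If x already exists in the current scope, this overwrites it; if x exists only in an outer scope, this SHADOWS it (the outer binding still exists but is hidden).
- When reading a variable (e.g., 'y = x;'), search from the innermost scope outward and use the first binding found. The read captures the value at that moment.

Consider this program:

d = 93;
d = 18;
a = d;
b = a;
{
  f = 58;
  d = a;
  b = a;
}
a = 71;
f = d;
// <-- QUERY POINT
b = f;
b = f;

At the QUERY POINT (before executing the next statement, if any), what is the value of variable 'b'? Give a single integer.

Step 1: declare d=93 at depth 0
Step 2: declare d=18 at depth 0
Step 3: declare a=(read d)=18 at depth 0
Step 4: declare b=(read a)=18 at depth 0
Step 5: enter scope (depth=1)
Step 6: declare f=58 at depth 1
Step 7: declare d=(read a)=18 at depth 1
Step 8: declare b=(read a)=18 at depth 1
Step 9: exit scope (depth=0)
Step 10: declare a=71 at depth 0
Step 11: declare f=(read d)=18 at depth 0
Visible at query point: a=71 b=18 d=18 f=18

Answer: 18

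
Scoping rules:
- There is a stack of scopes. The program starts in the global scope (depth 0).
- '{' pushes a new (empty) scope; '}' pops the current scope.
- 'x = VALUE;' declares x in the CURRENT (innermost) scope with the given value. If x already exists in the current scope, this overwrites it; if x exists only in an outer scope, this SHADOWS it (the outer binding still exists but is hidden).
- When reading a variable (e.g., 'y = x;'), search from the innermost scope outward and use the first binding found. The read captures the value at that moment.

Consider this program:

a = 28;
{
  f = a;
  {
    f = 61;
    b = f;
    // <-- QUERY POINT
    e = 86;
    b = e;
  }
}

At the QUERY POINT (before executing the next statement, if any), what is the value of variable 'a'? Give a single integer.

Answer: 28

Derivation:
Step 1: declare a=28 at depth 0
Step 2: enter scope (depth=1)
Step 3: declare f=(read a)=28 at depth 1
Step 4: enter scope (depth=2)
Step 5: declare f=61 at depth 2
Step 6: declare b=(read f)=61 at depth 2
Visible at query point: a=28 b=61 f=61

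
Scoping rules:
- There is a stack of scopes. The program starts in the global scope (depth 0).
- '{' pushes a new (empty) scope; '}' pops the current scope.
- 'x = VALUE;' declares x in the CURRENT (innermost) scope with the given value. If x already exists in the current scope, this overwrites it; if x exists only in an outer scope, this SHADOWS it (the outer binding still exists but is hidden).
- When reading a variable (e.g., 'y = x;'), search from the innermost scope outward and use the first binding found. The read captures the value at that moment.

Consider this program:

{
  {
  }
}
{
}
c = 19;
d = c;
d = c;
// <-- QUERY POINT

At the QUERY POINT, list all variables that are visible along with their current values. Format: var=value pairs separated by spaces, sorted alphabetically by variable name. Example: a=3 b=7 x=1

Answer: c=19 d=19

Derivation:
Step 1: enter scope (depth=1)
Step 2: enter scope (depth=2)
Step 3: exit scope (depth=1)
Step 4: exit scope (depth=0)
Step 5: enter scope (depth=1)
Step 6: exit scope (depth=0)
Step 7: declare c=19 at depth 0
Step 8: declare d=(read c)=19 at depth 0
Step 9: declare d=(read c)=19 at depth 0
Visible at query point: c=19 d=19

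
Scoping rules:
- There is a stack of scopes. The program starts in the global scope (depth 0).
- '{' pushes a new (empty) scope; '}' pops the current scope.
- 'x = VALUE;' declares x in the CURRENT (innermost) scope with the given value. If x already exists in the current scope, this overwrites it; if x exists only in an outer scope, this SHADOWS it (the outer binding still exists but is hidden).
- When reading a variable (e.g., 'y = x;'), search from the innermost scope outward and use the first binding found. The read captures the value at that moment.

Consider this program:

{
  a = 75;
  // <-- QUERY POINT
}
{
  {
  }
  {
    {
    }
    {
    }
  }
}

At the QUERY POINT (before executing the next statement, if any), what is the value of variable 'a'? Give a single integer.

Step 1: enter scope (depth=1)
Step 2: declare a=75 at depth 1
Visible at query point: a=75

Answer: 75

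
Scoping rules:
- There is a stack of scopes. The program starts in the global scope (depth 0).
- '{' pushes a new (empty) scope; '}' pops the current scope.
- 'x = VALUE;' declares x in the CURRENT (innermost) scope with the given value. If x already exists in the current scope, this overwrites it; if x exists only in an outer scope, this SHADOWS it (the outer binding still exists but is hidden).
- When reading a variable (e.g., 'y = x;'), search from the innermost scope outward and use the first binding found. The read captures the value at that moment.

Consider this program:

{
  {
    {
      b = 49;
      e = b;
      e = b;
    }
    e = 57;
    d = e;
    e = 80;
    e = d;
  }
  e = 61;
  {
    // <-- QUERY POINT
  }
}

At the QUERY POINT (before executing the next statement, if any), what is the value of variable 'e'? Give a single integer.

Answer: 61

Derivation:
Step 1: enter scope (depth=1)
Step 2: enter scope (depth=2)
Step 3: enter scope (depth=3)
Step 4: declare b=49 at depth 3
Step 5: declare e=(read b)=49 at depth 3
Step 6: declare e=(read b)=49 at depth 3
Step 7: exit scope (depth=2)
Step 8: declare e=57 at depth 2
Step 9: declare d=(read e)=57 at depth 2
Step 10: declare e=80 at depth 2
Step 11: declare e=(read d)=57 at depth 2
Step 12: exit scope (depth=1)
Step 13: declare e=61 at depth 1
Step 14: enter scope (depth=2)
Visible at query point: e=61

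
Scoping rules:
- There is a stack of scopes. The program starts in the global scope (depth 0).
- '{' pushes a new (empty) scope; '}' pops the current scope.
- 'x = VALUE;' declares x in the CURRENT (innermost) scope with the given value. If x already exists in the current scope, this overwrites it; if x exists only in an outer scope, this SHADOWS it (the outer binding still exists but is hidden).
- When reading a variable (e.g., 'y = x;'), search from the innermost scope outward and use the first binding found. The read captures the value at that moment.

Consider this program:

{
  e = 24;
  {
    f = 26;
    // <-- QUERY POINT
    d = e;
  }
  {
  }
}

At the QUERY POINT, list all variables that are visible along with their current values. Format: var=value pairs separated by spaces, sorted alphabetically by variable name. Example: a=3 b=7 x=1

Step 1: enter scope (depth=1)
Step 2: declare e=24 at depth 1
Step 3: enter scope (depth=2)
Step 4: declare f=26 at depth 2
Visible at query point: e=24 f=26

Answer: e=24 f=26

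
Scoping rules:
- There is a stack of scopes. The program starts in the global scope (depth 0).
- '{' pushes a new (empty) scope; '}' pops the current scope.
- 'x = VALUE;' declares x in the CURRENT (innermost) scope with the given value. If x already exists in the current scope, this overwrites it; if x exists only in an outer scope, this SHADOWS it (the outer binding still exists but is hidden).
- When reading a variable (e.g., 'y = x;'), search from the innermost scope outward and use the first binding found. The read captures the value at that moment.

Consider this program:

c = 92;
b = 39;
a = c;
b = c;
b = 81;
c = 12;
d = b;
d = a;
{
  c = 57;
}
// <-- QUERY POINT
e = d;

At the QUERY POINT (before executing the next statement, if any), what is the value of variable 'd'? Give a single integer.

Step 1: declare c=92 at depth 0
Step 2: declare b=39 at depth 0
Step 3: declare a=(read c)=92 at depth 0
Step 4: declare b=(read c)=92 at depth 0
Step 5: declare b=81 at depth 0
Step 6: declare c=12 at depth 0
Step 7: declare d=(read b)=81 at depth 0
Step 8: declare d=(read a)=92 at depth 0
Step 9: enter scope (depth=1)
Step 10: declare c=57 at depth 1
Step 11: exit scope (depth=0)
Visible at query point: a=92 b=81 c=12 d=92

Answer: 92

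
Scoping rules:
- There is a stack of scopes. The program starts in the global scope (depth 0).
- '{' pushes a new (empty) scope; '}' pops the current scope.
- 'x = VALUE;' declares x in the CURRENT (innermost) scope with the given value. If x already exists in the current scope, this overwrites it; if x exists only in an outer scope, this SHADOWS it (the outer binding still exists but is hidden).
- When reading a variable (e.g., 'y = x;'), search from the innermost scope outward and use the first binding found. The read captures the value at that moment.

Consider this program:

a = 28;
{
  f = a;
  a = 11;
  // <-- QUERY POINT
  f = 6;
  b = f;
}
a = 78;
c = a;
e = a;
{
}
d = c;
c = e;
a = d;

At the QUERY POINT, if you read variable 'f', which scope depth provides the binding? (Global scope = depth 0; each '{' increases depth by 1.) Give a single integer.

Step 1: declare a=28 at depth 0
Step 2: enter scope (depth=1)
Step 3: declare f=(read a)=28 at depth 1
Step 4: declare a=11 at depth 1
Visible at query point: a=11 f=28

Answer: 1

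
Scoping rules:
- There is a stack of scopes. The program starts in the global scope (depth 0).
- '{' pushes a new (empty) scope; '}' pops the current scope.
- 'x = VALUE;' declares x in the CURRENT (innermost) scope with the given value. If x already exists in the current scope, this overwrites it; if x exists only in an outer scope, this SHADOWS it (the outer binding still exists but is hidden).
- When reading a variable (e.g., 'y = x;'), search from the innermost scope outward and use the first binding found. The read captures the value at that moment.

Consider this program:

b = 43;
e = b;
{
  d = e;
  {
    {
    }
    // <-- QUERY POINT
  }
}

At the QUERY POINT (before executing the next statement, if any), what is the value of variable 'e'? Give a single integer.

Step 1: declare b=43 at depth 0
Step 2: declare e=(read b)=43 at depth 0
Step 3: enter scope (depth=1)
Step 4: declare d=(read e)=43 at depth 1
Step 5: enter scope (depth=2)
Step 6: enter scope (depth=3)
Step 7: exit scope (depth=2)
Visible at query point: b=43 d=43 e=43

Answer: 43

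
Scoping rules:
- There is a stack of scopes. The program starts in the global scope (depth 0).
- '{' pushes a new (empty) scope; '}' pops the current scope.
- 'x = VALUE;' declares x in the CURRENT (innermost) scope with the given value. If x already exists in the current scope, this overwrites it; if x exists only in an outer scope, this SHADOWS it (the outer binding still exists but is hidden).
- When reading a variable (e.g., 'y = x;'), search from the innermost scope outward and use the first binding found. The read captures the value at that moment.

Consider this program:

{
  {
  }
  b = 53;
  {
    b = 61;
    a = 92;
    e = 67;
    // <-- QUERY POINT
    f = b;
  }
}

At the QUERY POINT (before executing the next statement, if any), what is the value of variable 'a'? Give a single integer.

Answer: 92

Derivation:
Step 1: enter scope (depth=1)
Step 2: enter scope (depth=2)
Step 3: exit scope (depth=1)
Step 4: declare b=53 at depth 1
Step 5: enter scope (depth=2)
Step 6: declare b=61 at depth 2
Step 7: declare a=92 at depth 2
Step 8: declare e=67 at depth 2
Visible at query point: a=92 b=61 e=67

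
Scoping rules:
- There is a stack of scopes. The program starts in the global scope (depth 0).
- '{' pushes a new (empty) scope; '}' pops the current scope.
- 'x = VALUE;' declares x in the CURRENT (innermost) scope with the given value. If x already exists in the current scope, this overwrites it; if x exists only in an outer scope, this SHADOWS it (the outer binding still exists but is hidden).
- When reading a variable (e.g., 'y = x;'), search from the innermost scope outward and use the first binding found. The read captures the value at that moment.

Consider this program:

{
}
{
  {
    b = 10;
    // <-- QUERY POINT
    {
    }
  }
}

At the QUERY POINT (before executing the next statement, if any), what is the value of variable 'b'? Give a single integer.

Step 1: enter scope (depth=1)
Step 2: exit scope (depth=0)
Step 3: enter scope (depth=1)
Step 4: enter scope (depth=2)
Step 5: declare b=10 at depth 2
Visible at query point: b=10

Answer: 10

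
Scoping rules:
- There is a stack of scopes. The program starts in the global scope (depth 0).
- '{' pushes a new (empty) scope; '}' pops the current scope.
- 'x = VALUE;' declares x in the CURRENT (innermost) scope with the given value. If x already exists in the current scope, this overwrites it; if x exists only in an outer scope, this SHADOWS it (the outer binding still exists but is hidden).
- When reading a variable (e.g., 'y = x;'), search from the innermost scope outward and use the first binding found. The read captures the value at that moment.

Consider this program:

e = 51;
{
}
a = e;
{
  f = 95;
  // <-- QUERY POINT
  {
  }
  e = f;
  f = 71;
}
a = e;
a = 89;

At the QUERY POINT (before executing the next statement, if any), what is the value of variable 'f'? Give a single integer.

Answer: 95

Derivation:
Step 1: declare e=51 at depth 0
Step 2: enter scope (depth=1)
Step 3: exit scope (depth=0)
Step 4: declare a=(read e)=51 at depth 0
Step 5: enter scope (depth=1)
Step 6: declare f=95 at depth 1
Visible at query point: a=51 e=51 f=95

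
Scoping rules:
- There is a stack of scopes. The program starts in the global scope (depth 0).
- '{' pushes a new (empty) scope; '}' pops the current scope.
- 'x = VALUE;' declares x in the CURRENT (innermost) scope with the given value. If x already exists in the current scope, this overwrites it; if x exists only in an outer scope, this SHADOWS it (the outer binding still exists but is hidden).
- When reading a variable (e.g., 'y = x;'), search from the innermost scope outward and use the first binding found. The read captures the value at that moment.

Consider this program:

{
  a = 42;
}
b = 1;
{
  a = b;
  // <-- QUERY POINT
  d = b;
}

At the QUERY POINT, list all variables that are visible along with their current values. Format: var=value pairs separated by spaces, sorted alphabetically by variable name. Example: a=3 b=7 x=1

Step 1: enter scope (depth=1)
Step 2: declare a=42 at depth 1
Step 3: exit scope (depth=0)
Step 4: declare b=1 at depth 0
Step 5: enter scope (depth=1)
Step 6: declare a=(read b)=1 at depth 1
Visible at query point: a=1 b=1

Answer: a=1 b=1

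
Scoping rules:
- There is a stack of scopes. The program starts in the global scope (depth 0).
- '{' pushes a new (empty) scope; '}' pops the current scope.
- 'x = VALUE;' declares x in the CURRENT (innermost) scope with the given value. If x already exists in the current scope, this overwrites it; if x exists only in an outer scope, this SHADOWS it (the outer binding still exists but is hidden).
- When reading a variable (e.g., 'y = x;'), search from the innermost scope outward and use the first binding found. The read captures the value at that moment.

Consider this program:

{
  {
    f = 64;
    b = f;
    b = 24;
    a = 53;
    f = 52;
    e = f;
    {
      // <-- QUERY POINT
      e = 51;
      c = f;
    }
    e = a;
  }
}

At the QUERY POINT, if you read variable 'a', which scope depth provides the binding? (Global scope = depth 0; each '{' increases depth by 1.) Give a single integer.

Answer: 2

Derivation:
Step 1: enter scope (depth=1)
Step 2: enter scope (depth=2)
Step 3: declare f=64 at depth 2
Step 4: declare b=(read f)=64 at depth 2
Step 5: declare b=24 at depth 2
Step 6: declare a=53 at depth 2
Step 7: declare f=52 at depth 2
Step 8: declare e=(read f)=52 at depth 2
Step 9: enter scope (depth=3)
Visible at query point: a=53 b=24 e=52 f=52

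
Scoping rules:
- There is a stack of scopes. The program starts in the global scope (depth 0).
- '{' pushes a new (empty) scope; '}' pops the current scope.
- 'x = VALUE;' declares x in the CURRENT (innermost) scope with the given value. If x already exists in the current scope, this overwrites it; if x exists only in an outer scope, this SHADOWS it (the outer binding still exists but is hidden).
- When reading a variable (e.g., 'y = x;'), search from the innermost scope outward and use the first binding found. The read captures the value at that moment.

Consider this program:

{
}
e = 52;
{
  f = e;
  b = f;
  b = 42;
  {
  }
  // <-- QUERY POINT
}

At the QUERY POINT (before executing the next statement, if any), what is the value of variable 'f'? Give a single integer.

Answer: 52

Derivation:
Step 1: enter scope (depth=1)
Step 2: exit scope (depth=0)
Step 3: declare e=52 at depth 0
Step 4: enter scope (depth=1)
Step 5: declare f=(read e)=52 at depth 1
Step 6: declare b=(read f)=52 at depth 1
Step 7: declare b=42 at depth 1
Step 8: enter scope (depth=2)
Step 9: exit scope (depth=1)
Visible at query point: b=42 e=52 f=52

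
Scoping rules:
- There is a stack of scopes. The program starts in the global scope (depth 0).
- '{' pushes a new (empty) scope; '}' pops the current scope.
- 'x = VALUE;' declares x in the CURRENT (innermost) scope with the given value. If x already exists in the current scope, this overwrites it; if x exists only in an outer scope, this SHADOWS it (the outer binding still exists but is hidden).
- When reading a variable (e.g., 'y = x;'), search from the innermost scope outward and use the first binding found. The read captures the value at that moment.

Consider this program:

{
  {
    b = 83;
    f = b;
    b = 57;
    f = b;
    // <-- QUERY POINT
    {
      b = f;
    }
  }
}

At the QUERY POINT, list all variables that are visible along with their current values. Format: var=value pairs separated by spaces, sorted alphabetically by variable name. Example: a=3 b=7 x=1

Answer: b=57 f=57

Derivation:
Step 1: enter scope (depth=1)
Step 2: enter scope (depth=2)
Step 3: declare b=83 at depth 2
Step 4: declare f=(read b)=83 at depth 2
Step 5: declare b=57 at depth 2
Step 6: declare f=(read b)=57 at depth 2
Visible at query point: b=57 f=57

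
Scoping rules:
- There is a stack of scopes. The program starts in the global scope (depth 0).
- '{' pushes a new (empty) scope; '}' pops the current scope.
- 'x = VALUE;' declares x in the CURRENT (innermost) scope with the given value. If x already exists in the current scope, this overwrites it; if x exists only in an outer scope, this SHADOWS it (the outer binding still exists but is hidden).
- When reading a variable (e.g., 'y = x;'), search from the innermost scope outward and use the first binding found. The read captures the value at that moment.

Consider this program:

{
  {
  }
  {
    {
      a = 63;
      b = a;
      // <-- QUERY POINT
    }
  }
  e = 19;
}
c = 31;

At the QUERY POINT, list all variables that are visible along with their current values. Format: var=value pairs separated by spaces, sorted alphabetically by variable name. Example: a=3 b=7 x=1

Step 1: enter scope (depth=1)
Step 2: enter scope (depth=2)
Step 3: exit scope (depth=1)
Step 4: enter scope (depth=2)
Step 5: enter scope (depth=3)
Step 6: declare a=63 at depth 3
Step 7: declare b=(read a)=63 at depth 3
Visible at query point: a=63 b=63

Answer: a=63 b=63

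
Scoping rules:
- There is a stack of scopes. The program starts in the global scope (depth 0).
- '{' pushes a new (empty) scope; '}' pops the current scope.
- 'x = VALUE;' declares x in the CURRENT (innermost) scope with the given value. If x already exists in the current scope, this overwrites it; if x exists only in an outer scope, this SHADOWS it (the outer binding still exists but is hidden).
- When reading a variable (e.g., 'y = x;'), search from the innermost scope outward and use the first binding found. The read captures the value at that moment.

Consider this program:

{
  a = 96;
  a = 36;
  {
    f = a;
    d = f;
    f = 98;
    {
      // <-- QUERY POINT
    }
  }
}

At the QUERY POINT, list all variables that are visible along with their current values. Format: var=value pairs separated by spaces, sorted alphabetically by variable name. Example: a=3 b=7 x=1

Answer: a=36 d=36 f=98

Derivation:
Step 1: enter scope (depth=1)
Step 2: declare a=96 at depth 1
Step 3: declare a=36 at depth 1
Step 4: enter scope (depth=2)
Step 5: declare f=(read a)=36 at depth 2
Step 6: declare d=(read f)=36 at depth 2
Step 7: declare f=98 at depth 2
Step 8: enter scope (depth=3)
Visible at query point: a=36 d=36 f=98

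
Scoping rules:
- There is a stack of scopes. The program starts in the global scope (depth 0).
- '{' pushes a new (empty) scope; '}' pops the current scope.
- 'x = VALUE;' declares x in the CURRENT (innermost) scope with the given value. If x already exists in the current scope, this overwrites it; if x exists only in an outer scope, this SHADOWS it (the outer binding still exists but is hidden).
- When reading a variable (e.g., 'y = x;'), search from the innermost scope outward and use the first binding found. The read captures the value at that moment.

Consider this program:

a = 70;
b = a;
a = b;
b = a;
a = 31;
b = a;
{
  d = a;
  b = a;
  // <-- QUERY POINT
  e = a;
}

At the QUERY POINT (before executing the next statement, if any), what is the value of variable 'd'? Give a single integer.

Step 1: declare a=70 at depth 0
Step 2: declare b=(read a)=70 at depth 0
Step 3: declare a=(read b)=70 at depth 0
Step 4: declare b=(read a)=70 at depth 0
Step 5: declare a=31 at depth 0
Step 6: declare b=(read a)=31 at depth 0
Step 7: enter scope (depth=1)
Step 8: declare d=(read a)=31 at depth 1
Step 9: declare b=(read a)=31 at depth 1
Visible at query point: a=31 b=31 d=31

Answer: 31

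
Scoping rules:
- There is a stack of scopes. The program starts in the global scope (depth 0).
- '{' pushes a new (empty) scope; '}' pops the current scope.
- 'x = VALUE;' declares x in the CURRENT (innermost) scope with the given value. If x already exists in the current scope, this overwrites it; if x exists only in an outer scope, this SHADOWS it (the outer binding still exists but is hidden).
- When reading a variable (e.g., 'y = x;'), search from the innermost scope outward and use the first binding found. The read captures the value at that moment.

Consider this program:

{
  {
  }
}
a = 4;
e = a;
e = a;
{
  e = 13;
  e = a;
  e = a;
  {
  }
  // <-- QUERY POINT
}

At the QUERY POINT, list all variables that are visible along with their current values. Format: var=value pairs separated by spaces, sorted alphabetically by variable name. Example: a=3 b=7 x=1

Answer: a=4 e=4

Derivation:
Step 1: enter scope (depth=1)
Step 2: enter scope (depth=2)
Step 3: exit scope (depth=1)
Step 4: exit scope (depth=0)
Step 5: declare a=4 at depth 0
Step 6: declare e=(read a)=4 at depth 0
Step 7: declare e=(read a)=4 at depth 0
Step 8: enter scope (depth=1)
Step 9: declare e=13 at depth 1
Step 10: declare e=(read a)=4 at depth 1
Step 11: declare e=(read a)=4 at depth 1
Step 12: enter scope (depth=2)
Step 13: exit scope (depth=1)
Visible at query point: a=4 e=4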